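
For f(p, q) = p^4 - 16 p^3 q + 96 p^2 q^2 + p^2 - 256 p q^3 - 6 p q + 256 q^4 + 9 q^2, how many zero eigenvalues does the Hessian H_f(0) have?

1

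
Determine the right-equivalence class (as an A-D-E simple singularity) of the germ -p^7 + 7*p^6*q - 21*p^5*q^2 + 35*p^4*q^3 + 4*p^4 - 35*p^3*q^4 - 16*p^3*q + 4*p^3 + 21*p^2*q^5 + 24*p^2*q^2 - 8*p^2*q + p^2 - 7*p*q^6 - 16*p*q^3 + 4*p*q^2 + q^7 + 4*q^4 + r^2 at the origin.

The Hessian of f at 0 is [[2, 0, 0], [0, 0, 0], [0, 0, 2]] with rank 2, so corank 1. A Groebner basis of the Jacobian ideal J(f) in C{p,q,r} is {7*p*q/6 - 5*p/24 + q^4 + 2*q^3/3 - 5*q^2/12, p*q^2 - 2*p*q/3 + p/12 - 2*q^3/3 + q^2/6, p^2 - 2*p*q + p/2 + q^2, r}; counting standard monomials gives mu = 6. Corank 1: A-series; mu = 6 gives A_6.

A_{6}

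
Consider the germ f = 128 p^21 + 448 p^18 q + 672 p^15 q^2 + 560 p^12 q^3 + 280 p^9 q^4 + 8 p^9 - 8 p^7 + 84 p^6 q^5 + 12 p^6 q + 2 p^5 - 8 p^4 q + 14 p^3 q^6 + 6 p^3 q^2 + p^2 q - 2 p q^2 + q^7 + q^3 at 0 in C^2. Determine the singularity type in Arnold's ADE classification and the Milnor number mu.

Type D_{8}, Milnor number mu = 8.

The Hessian of f at 0 has rank 0. Corank 2; j^3 = q*(p - q)^2 has shape L^2 M (L != M), so D-series; mu = 8 gives D_8.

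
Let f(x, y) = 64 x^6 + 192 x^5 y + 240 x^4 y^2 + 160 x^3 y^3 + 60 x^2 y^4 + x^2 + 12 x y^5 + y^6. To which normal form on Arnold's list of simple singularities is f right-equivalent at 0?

A_{5}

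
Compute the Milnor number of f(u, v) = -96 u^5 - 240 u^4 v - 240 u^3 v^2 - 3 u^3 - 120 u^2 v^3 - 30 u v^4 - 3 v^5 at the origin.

8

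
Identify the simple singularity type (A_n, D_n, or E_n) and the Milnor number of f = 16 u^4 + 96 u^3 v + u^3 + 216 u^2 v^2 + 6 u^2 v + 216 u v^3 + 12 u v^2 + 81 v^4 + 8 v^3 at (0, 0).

Type E6, Milnor number mu = 6.

The Hessian of f at 0 is [[0, 0], [0, 0]] with rank 0, so corank 2. A Groebner basis of the Jacobian ideal J(f) in C{u,v} is {v^4, u*v^2 + 11*v^3/6, u^2 + 4*u*v + 4*v^2}; counting standard monomials gives mu = 6. Corank 2; j^3 = (u + 2*v)^3 is a perfect cube, so E-series; the 4-jet and mu = 6 give E_6.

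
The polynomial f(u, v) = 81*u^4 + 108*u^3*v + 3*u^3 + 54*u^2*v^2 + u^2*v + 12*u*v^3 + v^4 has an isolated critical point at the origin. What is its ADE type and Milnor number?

The Hessian of f at 0 has rank 0. Corank 2; j^3 = u^2*(3*u + v) has shape L^2 M (L != M), so D-series; mu = 5 gives D_5.

Type D_{5}, Milnor number mu = 5.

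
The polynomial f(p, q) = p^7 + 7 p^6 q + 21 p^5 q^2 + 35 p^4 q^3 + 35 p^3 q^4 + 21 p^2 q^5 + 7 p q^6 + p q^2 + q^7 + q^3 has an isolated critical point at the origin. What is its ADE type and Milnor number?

The Hessian of f at 0 is [[0, 0], [0, 0]] with rank 0, so corank 2. A Groebner basis of the Jacobian ideal J(f) in C{p,q} is {p^6 + q^2/7, q^3, p*q + q^2}; counting standard monomials gives mu = 8. Corank 2; j^3 = q^2*(p + q) has shape L^2 M (L != M), so D-series; mu = 8 gives D_8.

Type D8, Milnor number mu = 8.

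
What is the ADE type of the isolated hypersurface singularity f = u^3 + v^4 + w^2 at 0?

The Hessian of f at 0 is [[0, 0, 0], [0, 0, 0], [0, 0, 2]] with rank 1, so corank 2. A Groebner basis of the Jacobian ideal J(f) in C{u,v,w} is {v^3, u^2, w}; counting standard monomials gives mu = 6. Corank 2; j^3 = u^3 is a perfect cube, so E-series; the 4-jet and mu = 6 give E_6.

E_{6}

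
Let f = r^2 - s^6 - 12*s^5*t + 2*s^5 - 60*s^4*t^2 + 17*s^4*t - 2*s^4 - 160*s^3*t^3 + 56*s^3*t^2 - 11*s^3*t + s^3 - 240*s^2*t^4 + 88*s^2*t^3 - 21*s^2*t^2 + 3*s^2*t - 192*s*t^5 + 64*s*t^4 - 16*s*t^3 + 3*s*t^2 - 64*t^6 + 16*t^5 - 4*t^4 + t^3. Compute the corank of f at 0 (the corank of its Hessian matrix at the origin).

2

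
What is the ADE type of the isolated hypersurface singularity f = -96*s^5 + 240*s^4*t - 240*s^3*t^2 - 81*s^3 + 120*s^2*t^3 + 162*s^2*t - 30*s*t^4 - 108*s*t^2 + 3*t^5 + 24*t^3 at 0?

The Hessian of f at 0 has rank 0. Corank 2; j^3 = -3*(3*s - 2*t)^3 is a perfect cube, so E-series; the 5-jet and mu = 8 give E_8.

E_{8}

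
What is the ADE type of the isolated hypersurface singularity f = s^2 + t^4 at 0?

The Hessian of f at 0 is [[2, 0], [0, 0]] with rank 1, so corank 1. A Groebner basis of the Jacobian ideal J(f) in C{s,t} is {t^3, s}; counting standard monomials gives mu = 3. Corank 1: A-series; mu = 3 gives A_3.

A_3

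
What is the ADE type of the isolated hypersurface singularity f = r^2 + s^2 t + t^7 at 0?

D8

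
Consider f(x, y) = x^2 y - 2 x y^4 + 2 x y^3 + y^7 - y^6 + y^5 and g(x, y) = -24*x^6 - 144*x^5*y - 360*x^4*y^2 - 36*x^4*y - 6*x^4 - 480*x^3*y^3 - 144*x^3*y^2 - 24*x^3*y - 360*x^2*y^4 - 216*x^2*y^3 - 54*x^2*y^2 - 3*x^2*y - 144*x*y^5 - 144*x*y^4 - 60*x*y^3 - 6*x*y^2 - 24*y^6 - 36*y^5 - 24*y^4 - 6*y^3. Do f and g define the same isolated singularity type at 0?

No.

The Hessian of f at 0 is [[0, 0], [0, 0]] with rank 0, so corank 2. A Groebner basis of the Jacobian ideal J(f) in C{x,y} is {-x*y + y^4 - y^3, x^3, x^2*y + x^2/8 - x*y/8 - y^3/8, x^2/8 + x*y^2 + 7*x*y/8 + 7*y^3/8}; counting standard monomials gives mu = 7. Corank 2; j^3 = x^2*y has shape L^2 M (L != M), so D-series; mu = 7 gives D_7. The Hessian of g at 0 is [[0, 0], [0, 0]] with rank 0, so corank 2. A Groebner basis of the Jacobian ideal J(g) in C{x,y} is {y^3, x^2 + 2*y^2, x*y + y^2}; counting standard monomials gives mu = 4. Corank 2; j^3 = -3*y*(x^2 + 2*x*y + 2*y^2) splits into three distinct lines over C (the quadratic factor has nonzero discriminant), so D_4. f is D_7 but g is D_4, hence not right-equivalent.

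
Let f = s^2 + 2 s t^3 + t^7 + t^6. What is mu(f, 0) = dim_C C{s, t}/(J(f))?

The Hessian of f at 0 is [[2, 0], [0, 0]] with rank 1, so corank 1. A Groebner basis of the Jacobian ideal J(f) in C{s,t} is {s + t^3, s^2}; counting standard monomials gives mu = 6. Corank 1: A-series; mu = 6 gives A_6.

6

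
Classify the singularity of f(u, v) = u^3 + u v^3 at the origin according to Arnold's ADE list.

E_{7}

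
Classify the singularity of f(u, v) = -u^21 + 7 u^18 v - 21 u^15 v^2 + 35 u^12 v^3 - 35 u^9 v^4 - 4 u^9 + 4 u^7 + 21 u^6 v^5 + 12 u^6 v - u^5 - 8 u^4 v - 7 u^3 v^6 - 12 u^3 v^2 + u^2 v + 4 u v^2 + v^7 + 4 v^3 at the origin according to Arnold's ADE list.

D_8

The Hessian of f at 0 is [[0, 0], [0, 0]] with rank 0, so corank 2. A Groebner basis of the Jacobian ideal J(f) in C{u,v} is {-32*u^2/249 + u*v^3 - 1273*u*v/1992 - 761*v^2/996, 8*u^2/83 + 595*u*v/1328 + v^4 + 339*v^2/664, u^3 - 12*u*v^2 - 16*v^3, u^2*v + 4*u*v^2 + 4*v^3}; counting standard monomials gives mu = 8. Corank 2; j^3 = v*(u + 2*v)^2 has shape L^2 M (L != M), so D-series; mu = 8 gives D_8.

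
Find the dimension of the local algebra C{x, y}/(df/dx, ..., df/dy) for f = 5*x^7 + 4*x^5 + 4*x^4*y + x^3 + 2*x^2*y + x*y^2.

The Hessian of f at 0 has rank 0. Corank 2; j^3 = x*(x + y)^2 has shape L^2 M (L != M), so D-series; mu = 8 gives D_8.

8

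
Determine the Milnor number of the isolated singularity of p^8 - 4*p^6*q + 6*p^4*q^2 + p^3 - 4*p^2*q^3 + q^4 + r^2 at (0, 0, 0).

6

The Hessian of f at 0 has rank 1. Corank 2; j^3 = p^3 is a perfect cube, so E-series; the 4-jet and mu = 6 give E_6.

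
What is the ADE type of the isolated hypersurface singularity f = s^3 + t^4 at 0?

E_{6}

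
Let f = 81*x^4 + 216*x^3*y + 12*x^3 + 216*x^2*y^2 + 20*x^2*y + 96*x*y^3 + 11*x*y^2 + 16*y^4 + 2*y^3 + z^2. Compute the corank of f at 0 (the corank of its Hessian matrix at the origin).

2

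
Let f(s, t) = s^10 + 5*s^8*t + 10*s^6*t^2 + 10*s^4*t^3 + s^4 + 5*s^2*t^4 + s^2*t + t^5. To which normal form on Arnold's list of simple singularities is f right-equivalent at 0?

D_6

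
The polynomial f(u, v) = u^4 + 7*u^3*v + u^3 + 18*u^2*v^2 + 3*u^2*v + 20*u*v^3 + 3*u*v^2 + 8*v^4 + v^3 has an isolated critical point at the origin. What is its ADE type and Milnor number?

Type E_7, Milnor number mu = 7.

The Hessian of f at 0 has rank 0. Corank 2; j^3 = (u + v)^3 is a perfect cube, so E-series; the 4-jet and mu = 7 give E_7.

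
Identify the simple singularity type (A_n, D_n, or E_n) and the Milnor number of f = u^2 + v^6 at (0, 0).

Type A_5, Milnor number mu = 5.

The Hessian of f at 0 is [[2, 0], [0, 0]] with rank 1, so corank 1. A Groebner basis of the Jacobian ideal J(f) in C{u,v} is {v^5, u}; counting standard monomials gives mu = 5. Corank 1: A-series; mu = 5 gives A_5.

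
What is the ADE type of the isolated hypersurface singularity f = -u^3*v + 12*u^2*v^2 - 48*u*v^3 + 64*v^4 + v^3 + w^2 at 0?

E7

The Hessian of f at 0 has rank 1. Corank 2; j^3 = v^3 is a perfect cube, so E-series; the 4-jet and mu = 7 give E_7.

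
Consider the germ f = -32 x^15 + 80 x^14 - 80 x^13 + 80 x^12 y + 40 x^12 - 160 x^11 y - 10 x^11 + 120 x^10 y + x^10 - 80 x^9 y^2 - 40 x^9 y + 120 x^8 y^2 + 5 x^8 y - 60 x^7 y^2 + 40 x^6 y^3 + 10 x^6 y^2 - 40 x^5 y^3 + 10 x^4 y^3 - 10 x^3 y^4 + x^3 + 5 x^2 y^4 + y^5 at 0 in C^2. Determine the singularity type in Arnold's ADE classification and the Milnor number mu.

The Hessian of f at 0 has rank 0. Corank 2; j^3 = x^3 is a perfect cube, so E-series; the 5-jet and mu = 8 give E_8.

Type E8, Milnor number mu = 8.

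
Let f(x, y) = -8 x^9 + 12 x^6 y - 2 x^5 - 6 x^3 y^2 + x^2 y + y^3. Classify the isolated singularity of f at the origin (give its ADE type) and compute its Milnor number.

Type D_4, Milnor number mu = 4.

The Hessian of f at 0 is [[0, 0], [0, 0]] with rank 0, so corank 2. A Groebner basis of the Jacobian ideal J(f) in C{x,y} is {y^3, x^2 + 3*y^2, x*y}; counting standard monomials gives mu = 4. Corank 2; j^3 = y*(x^2 + y^2) splits into three distinct lines over C (the quadratic factor has nonzero discriminant), so D_4.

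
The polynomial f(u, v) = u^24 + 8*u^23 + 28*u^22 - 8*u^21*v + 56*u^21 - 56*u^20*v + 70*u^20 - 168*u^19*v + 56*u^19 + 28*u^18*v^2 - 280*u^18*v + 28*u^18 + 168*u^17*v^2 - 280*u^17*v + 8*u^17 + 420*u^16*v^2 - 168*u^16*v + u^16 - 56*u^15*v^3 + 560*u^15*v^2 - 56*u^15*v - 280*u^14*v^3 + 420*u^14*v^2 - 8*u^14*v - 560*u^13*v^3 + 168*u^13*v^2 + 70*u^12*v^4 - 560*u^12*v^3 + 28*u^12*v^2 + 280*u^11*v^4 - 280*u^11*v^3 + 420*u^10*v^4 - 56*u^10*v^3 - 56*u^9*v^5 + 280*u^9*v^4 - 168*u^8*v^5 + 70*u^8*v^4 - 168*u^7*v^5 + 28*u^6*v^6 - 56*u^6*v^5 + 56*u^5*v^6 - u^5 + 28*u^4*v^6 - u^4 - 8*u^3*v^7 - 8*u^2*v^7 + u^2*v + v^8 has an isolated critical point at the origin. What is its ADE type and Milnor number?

The Hessian of f at 0 has rank 0. Corank 2; j^3 = u^2*v has shape L^2 M (L != M), so D-series; mu = 9 gives D_9.

Type D_{9}, Milnor number mu = 9.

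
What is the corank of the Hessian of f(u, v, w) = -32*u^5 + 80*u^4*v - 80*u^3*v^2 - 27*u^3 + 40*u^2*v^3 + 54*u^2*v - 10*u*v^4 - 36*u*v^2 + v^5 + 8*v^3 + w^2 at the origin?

2

The Hessian at 0 is [[0, 0, 0], [0, 0, 0], [0, 0, 2]] of rank 1; hence corank 2.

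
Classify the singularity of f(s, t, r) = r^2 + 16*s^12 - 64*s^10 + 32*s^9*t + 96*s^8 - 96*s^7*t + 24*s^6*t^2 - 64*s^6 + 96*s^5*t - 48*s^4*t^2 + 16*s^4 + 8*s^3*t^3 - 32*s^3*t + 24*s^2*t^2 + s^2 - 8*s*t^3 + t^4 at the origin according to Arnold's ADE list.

A_3

The Hessian of f at 0 has rank 2. Corank 1: A-series; mu = 3 gives A_3.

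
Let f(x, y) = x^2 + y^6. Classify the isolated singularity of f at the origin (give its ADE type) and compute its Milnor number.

Type A_{5}, Milnor number mu = 5.

The Hessian of f at 0 is [[2, 0], [0, 0]] with rank 1, so corank 1. A Groebner basis of the Jacobian ideal J(f) in C{x,y} is {y^5, x}; counting standard monomials gives mu = 5. Corank 1: A-series; mu = 5 gives A_5.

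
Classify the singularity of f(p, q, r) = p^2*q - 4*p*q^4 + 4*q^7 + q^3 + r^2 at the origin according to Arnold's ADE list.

D4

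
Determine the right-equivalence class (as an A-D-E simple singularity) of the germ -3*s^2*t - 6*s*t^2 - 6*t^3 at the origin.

The Hessian of f at 0 has rank 0. Corank 2; j^3 = -3*t*(s^2 + 2*s*t + 2*t^2) splits into three distinct lines over C (the quadratic factor has nonzero discriminant), so D_4.

D_{4}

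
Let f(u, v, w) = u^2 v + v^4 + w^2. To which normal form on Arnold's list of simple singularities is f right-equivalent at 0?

D_5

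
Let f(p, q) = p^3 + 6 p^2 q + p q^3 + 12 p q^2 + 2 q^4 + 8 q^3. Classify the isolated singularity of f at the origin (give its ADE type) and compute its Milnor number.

The Hessian of f at 0 has rank 0. Corank 2; j^3 = (p + 2*q)^3 is a perfect cube, so E-series; the 4-jet and mu = 7 give E_7.

Type E7, Milnor number mu = 7.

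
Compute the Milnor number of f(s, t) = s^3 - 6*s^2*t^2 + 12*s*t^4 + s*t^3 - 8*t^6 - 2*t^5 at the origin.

The Hessian of f at 0 has rank 0. Corank 2; j^3 = s^3 is a perfect cube, so E-series; the 4-jet and mu = 7 give E_7.

7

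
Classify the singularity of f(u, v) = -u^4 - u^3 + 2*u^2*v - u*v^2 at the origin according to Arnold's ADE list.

D5

The Hessian of f at 0 has rank 0. Corank 2; j^3 = -u*(u - v)^2 has shape L^2 M (L != M), so D-series; mu = 5 gives D_5.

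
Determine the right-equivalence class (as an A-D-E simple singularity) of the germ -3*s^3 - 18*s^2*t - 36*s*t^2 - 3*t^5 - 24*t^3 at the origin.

The Hessian of f at 0 has rank 0. Corank 2; j^3 = -3*(s + 2*t)^3 is a perfect cube, so E-series; the 5-jet and mu = 8 give E_8.

E_8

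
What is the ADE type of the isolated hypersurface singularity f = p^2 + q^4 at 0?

A3

The Hessian of f at 0 is [[2, 0], [0, 0]] with rank 1, so corank 1. A Groebner basis of the Jacobian ideal J(f) in C{p,q} is {q^3, p}; counting standard monomials gives mu = 3. Corank 1: A-series; mu = 3 gives A_3.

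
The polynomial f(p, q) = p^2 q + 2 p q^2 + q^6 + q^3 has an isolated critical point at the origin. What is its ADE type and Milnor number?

Type D_7, Milnor number mu = 7.

The Hessian of f at 0 has rank 0. Corank 2; j^3 = q*(p + q)^2 has shape L^2 M (L != M), so D-series; mu = 7 gives D_7.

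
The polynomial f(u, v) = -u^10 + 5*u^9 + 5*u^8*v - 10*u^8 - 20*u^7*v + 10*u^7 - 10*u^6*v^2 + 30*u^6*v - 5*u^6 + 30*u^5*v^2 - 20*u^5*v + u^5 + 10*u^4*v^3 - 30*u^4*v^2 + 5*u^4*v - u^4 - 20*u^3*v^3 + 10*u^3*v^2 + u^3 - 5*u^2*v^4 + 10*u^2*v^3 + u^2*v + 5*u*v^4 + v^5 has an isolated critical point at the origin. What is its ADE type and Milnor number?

Type D_6, Milnor number mu = 6.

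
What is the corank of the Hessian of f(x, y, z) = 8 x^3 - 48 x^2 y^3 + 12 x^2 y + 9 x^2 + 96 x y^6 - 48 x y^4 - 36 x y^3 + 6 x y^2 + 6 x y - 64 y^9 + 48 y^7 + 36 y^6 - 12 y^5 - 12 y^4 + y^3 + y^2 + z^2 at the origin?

1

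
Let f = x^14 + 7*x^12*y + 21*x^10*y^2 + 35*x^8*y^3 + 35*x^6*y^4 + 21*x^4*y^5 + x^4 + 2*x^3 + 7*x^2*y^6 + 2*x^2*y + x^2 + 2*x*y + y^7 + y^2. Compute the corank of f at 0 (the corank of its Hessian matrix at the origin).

1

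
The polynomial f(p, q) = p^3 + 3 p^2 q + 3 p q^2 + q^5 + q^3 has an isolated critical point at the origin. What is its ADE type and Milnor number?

Type E8, Milnor number mu = 8.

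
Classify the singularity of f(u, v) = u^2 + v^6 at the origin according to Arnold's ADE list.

The Hessian of f at 0 is [[2, 0], [0, 0]] with rank 1, so corank 1. A Groebner basis of the Jacobian ideal J(f) in C{u,v} is {v^5, u}; counting standard monomials gives mu = 5. Corank 1: A-series; mu = 5 gives A_5.

A_{5}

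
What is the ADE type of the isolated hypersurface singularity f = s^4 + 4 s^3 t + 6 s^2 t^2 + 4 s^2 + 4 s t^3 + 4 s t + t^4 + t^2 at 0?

A_3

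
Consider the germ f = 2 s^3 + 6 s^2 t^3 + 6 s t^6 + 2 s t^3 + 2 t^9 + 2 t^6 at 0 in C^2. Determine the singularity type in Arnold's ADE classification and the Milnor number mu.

The Hessian of f at 0 has rank 0. Corank 2; j^3 = 2*s^3 is a perfect cube, so E-series; the 4-jet and mu = 7 give E_7.

Type E7, Milnor number mu = 7.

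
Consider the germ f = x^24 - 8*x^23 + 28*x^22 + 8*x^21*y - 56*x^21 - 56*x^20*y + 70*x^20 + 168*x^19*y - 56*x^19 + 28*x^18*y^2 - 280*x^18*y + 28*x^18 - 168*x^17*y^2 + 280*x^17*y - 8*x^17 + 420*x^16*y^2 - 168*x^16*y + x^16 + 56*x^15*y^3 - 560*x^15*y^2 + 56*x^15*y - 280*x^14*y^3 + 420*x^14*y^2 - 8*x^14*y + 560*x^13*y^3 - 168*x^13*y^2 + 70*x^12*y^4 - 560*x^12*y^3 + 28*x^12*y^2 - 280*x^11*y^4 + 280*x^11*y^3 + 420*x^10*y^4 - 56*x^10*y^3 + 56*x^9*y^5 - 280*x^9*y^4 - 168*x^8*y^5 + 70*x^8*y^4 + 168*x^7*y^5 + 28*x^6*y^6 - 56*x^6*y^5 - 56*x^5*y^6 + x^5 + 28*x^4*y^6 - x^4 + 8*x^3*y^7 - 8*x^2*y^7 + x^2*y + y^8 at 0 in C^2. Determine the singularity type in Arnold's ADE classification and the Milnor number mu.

The Hessian of f at 0 has rank 0. Corank 2; j^3 = x^2*y has shape L^2 M (L != M), so D-series; mu = 9 gives D_9.

Type D_{9}, Milnor number mu = 9.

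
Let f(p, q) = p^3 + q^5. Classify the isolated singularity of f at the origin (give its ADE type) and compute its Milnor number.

Type E8, Milnor number mu = 8.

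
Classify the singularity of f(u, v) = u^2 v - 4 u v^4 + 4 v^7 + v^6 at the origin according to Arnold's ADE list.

D7

The Hessian of f at 0 is [[0, 0], [0, 0]] with rank 0, so corank 2. A Groebner basis of the Jacobian ideal J(f) in C{u,v} is {-u*v/2 + v^4, u^3, u^2*v, u^2/3 + u*v^2}; counting standard monomials gives mu = 7. Corank 2; j^3 = u^2*v has shape L^2 M (L != M), so D-series; mu = 7 gives D_7.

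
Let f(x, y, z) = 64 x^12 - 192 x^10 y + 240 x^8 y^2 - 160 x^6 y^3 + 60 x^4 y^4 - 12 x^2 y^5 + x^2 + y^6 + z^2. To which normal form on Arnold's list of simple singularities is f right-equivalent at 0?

A_{5}

The Hessian of f at 0 has rank 2. Corank 1: A-series; mu = 5 gives A_5.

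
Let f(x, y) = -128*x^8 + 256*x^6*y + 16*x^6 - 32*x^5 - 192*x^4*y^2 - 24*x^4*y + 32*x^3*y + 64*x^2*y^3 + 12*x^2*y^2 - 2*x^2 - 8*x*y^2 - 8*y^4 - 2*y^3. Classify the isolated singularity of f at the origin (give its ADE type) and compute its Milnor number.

The Hessian of f at 0 has rank 1. Corank 1: A-series; mu = 2 gives A_2.

Type A2, Milnor number mu = 2.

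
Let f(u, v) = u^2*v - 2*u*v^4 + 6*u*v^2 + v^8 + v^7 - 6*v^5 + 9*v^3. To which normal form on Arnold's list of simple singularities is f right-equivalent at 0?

D9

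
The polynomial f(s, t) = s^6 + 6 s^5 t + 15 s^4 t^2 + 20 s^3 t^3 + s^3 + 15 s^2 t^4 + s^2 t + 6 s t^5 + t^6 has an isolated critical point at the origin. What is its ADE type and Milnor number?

Type D_7, Milnor number mu = 7.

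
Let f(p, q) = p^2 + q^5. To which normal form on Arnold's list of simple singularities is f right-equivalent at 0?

A4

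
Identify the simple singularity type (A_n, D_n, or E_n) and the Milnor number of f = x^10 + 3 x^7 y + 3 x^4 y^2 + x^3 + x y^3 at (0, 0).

The Hessian of f at 0 has rank 0. Corank 2; j^3 = x^3 is a perfect cube, so E-series; the 4-jet and mu = 7 give E_7.

Type E7, Milnor number mu = 7.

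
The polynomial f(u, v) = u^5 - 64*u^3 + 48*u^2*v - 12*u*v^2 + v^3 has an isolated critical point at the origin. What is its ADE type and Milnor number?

Type E8, Milnor number mu = 8.

The Hessian of f at 0 has rank 0. Corank 2; j^3 = -(4*u - v)^3 is a perfect cube, so E-series; the 5-jet and mu = 8 give E_8.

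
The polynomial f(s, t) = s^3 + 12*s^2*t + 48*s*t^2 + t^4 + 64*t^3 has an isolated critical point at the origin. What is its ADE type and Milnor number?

Type E_{6}, Milnor number mu = 6.

The Hessian of f at 0 is [[0, 0], [0, 0]] with rank 0, so corank 2. A Groebner basis of the Jacobian ideal J(f) in C{s,t} is {t^3, s^2 + 8*s*t + 16*t^2}; counting standard monomials gives mu = 6. Corank 2; j^3 = (s + 4*t)^3 is a perfect cube, so E-series; the 4-jet and mu = 6 give E_6.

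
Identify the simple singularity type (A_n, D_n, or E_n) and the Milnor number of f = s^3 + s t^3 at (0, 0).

The Hessian of f at 0 is [[0, 0], [0, 0]] with rank 0, so corank 2. A Groebner basis of the Jacobian ideal J(f) in C{s,t} is {s^3, s*t^2, 3*s^2 + t^3}; counting standard monomials gives mu = 7. Corank 2; j^3 = s^3 is a perfect cube, so E-series; the 4-jet and mu = 7 give E_7.

Type E7, Milnor number mu = 7.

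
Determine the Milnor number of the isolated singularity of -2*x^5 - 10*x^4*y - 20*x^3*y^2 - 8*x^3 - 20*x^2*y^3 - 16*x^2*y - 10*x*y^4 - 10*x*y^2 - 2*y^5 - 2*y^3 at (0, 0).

6

The Hessian of f at 0 is [[0, 0], [0, 0]] with rank 0, so corank 2. A Groebner basis of the Jacobian ideal J(f) in C{x,y} is {-32*x*y/5 + y^4 - 16*y^2/5, x*y^2 + y^3/2, x^2 + 3*x*y/2 + y^2/2}; counting standard monomials gives mu = 6. Corank 2; j^3 = -2*(x + y)*(2*x + y)^2 has shape L^2 M (L != M), so D-series; mu = 6 gives D_6.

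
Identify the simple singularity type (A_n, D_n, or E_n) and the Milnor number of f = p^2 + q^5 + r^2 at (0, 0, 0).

Type A_4, Milnor number mu = 4.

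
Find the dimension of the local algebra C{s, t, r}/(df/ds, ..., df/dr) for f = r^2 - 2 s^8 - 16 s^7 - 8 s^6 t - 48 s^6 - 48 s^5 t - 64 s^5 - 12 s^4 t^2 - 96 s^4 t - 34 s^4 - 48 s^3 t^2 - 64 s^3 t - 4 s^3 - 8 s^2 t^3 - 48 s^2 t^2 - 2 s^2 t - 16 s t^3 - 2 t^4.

5

The Hessian of f at 0 has rank 1. Corank 2; j^3 = -2*s^2*(2*s + t) has shape L^2 M (L != M), so D-series; mu = 5 gives D_5.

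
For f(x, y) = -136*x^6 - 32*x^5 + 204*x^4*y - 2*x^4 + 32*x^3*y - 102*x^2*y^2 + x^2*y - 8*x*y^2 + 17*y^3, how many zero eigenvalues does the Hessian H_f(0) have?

2

Hessian at 0 has rank 0.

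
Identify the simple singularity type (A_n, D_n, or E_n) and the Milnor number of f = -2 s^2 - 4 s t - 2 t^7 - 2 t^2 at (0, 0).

Type A_6, Milnor number mu = 6.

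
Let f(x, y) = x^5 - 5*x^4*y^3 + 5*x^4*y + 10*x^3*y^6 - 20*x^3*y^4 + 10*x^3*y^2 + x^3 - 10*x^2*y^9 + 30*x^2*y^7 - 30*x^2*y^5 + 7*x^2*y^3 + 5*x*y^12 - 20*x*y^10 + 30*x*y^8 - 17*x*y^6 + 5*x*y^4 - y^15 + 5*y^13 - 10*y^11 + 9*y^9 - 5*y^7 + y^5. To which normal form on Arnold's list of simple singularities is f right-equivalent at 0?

The Hessian of f at 0 has rank 0. Corank 2; j^3 = x^3 is a perfect cube, so E-series; the 5-jet and mu = 8 give E_8.

E_{8}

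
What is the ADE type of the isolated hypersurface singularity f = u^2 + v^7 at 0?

A_{6}

The Hessian of f at 0 has rank 1. Corank 1: A-series; mu = 6 gives A_6.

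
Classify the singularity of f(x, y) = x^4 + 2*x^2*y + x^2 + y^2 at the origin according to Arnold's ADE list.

The Hessian of f at 0 has rank 2. Corank 0: nondegenerate Morse point, so A_1.

A_1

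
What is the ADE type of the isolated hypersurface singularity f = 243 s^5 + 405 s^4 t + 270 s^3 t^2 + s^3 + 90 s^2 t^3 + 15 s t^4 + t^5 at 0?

E8

The Hessian of f at 0 is [[0, 0], [0, 0]] with rank 0, so corank 2. A Groebner basis of the Jacobian ideal J(f) in C{s,t} is {t^5, s*t^3 + t^4/12, s^2}; counting standard monomials gives mu = 8. Corank 2; j^3 = s^3 is a perfect cube, so E-series; the 5-jet and mu = 8 give E_8.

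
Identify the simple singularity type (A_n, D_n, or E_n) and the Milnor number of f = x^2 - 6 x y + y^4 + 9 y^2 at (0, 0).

Type A3, Milnor number mu = 3.

The Hessian of f at 0 is [[2, -6], [-6, 18]] with rank 1, so corank 1. A Groebner basis of the Jacobian ideal J(f) in C{x,y} is {y^3, x - 3*y}; counting standard monomials gives mu = 3. Corank 1: A-series; mu = 3 gives A_3.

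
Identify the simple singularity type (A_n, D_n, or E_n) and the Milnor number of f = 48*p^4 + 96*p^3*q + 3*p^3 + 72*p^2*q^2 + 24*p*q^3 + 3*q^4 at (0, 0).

The Hessian of f at 0 has rank 0. Corank 2; j^3 = 3*p^3 is a perfect cube, so E-series; the 4-jet and mu = 6 give E_6.

Type E_{6}, Milnor number mu = 6.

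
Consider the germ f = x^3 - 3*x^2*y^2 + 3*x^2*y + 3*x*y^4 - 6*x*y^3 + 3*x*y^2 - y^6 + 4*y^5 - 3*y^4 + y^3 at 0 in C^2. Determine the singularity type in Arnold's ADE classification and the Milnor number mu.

Type E8, Milnor number mu = 8.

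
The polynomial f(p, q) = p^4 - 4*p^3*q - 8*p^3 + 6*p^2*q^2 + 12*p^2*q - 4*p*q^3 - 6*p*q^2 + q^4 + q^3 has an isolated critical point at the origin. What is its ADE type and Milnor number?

The Hessian of f at 0 has rank 0. Corank 2; j^3 = -(2*p - q)^3 is a perfect cube, so E-series; the 4-jet and mu = 6 give E_6.

Type E_{6}, Milnor number mu = 6.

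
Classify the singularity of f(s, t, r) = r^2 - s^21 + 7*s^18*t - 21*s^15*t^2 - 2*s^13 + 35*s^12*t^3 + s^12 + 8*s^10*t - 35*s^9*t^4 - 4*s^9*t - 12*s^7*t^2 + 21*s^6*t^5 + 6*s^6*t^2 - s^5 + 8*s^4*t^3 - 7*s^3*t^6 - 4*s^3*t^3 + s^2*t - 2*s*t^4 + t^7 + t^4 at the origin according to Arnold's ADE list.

The Hessian of f at 0 has rank 1. Corank 2; j^3 = s^2*t has shape L^2 M (L != M), so D-series; mu = 5 gives D_5.

D5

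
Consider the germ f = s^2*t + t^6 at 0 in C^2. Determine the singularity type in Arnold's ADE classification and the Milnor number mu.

Type D7, Milnor number mu = 7.

The Hessian of f at 0 has rank 0. Corank 2; j^3 = s^2*t has shape L^2 M (L != M), so D-series; mu = 7 gives D_7.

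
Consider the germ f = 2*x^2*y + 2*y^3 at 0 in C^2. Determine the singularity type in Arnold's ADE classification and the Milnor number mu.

The Hessian of f at 0 has rank 0. Corank 2; j^3 = 2*y*(x^2 + y^2) splits into three distinct lines over C (the quadratic factor has nonzero discriminant), so D_4.

Type D_4, Milnor number mu = 4.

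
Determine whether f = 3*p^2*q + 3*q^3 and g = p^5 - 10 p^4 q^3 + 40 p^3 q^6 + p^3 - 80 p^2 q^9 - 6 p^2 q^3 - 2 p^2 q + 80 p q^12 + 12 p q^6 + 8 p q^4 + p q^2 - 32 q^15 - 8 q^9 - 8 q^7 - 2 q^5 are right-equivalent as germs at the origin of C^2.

No.

The Hessian of f at 0 is [[0, 0], [0, 0]] with rank 0, so corank 2. A Groebner basis of the Jacobian ideal J(f) in C{p,q} is {q^3, p^2 + 3*q^2, p*q}; counting standard monomials gives mu = 4. Corank 2; j^3 = 3*q*(p^2 + q^2) splits into three distinct lines over C (the quadratic factor has nonzero discriminant), so D_4. The Hessian of g at 0 is [[0, 0], [0, 0]] with rank 0, so corank 2. A Groebner basis of the Jacobian ideal J(g) in C{p,q} is {-p*q/7 + q^4 + q^2/7, p*q^2 - q^3, p^2 - 9*p*q/7 + 2*q^2/7}; counting standard monomials gives mu = 6. Corank 2; j^3 = p*(p - q)^2 has shape L^2 M (L != M), so D-series; mu = 6 gives D_6. f is D_4 but g is D_6, hence not right-equivalent.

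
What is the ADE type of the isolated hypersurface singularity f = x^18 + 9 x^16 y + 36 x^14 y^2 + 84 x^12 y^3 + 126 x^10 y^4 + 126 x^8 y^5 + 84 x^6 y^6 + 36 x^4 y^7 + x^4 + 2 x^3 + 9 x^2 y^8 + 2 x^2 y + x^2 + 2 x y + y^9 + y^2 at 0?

A_8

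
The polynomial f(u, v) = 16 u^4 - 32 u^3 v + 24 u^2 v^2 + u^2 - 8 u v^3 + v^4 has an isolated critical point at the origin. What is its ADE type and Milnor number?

The Hessian of f at 0 has rank 1. Corank 1: A-series; mu = 3 gives A_3.

Type A_3, Milnor number mu = 3.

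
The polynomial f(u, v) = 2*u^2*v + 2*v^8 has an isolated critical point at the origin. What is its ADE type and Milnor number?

The Hessian of f at 0 is [[0, 0], [0, 0]] with rank 0, so corank 2. A Groebner basis of the Jacobian ideal J(f) in C{u,v} is {u^2/8 + v^7, u^3, u*v}; counting standard monomials gives mu = 9. Corank 2; j^3 = 2*u^2*v has shape L^2 M (L != M), so D-series; mu = 9 gives D_9.

Type D_{9}, Milnor number mu = 9.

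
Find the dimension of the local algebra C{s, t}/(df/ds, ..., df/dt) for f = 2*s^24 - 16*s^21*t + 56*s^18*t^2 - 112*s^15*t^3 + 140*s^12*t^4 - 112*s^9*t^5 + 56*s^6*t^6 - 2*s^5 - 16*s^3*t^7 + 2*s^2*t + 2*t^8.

9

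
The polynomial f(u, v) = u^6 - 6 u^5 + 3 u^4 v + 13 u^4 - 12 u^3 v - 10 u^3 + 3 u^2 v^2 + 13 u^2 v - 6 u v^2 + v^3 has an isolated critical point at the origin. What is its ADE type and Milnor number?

Type D_{4}, Milnor number mu = 4.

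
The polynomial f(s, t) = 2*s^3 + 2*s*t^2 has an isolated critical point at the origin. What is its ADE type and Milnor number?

Type D_4, Milnor number mu = 4.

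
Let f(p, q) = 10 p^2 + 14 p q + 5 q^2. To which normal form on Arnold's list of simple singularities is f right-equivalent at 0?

The Hessian of f at 0 has rank 2. Corank 0: nondegenerate Morse point, so A_1.

A1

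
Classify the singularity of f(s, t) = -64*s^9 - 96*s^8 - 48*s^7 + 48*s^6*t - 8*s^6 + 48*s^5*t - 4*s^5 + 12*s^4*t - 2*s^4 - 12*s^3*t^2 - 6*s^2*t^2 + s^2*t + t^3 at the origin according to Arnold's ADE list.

D_{4}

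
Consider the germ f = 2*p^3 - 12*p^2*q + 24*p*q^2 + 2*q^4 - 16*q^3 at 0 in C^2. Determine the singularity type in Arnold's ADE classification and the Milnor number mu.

Type E_{6}, Milnor number mu = 6.

The Hessian of f at 0 has rank 0. Corank 2; j^3 = 2*(p - 2*q)^3 is a perfect cube, so E-series; the 4-jet and mu = 6 give E_6.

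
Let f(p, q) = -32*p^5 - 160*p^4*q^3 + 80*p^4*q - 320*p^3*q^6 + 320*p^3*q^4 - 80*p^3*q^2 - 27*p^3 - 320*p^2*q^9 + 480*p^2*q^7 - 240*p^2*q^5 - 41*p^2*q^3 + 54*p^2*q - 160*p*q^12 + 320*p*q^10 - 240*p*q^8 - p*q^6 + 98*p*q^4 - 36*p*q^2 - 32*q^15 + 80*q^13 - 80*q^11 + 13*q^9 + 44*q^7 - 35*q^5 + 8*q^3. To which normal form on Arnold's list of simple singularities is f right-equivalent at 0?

The Hessian of f at 0 has rank 0. Corank 2; j^3 = -(3*p - 2*q)^3 is a perfect cube, so E-series; the 5-jet and mu = 8 give E_8.

E_{8}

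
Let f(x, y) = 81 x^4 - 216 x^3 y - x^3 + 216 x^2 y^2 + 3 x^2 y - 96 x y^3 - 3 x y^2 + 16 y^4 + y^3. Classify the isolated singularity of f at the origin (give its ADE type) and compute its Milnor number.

Type E_6, Milnor number mu = 6.

The Hessian of f at 0 has rank 0. Corank 2; j^3 = -(x - y)^3 is a perfect cube, so E-series; the 4-jet and mu = 6 give E_6.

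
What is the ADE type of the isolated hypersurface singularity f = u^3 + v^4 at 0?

The Hessian of f at 0 is [[0, 0], [0, 0]] with rank 0, so corank 2. A Groebner basis of the Jacobian ideal J(f) in C{u,v} is {v^3, u^2}; counting standard monomials gives mu = 6. Corank 2; j^3 = u^3 is a perfect cube, so E-series; the 4-jet and mu = 6 give E_6.

E_{6}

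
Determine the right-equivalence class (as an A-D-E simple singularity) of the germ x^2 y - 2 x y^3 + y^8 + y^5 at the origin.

D9

The Hessian of f at 0 has rank 0. Corank 2; j^3 = x^2*y has shape L^2 M (L != M), so D-series; mu = 9 gives D_9.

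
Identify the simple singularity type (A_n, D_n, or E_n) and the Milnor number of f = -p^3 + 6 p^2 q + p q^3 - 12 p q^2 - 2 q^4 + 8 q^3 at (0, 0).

Type E7, Milnor number mu = 7.

The Hessian of f at 0 has rank 0. Corank 2; j^3 = -(p - 2*q)^3 is a perfect cube, so E-series; the 4-jet and mu = 7 give E_7.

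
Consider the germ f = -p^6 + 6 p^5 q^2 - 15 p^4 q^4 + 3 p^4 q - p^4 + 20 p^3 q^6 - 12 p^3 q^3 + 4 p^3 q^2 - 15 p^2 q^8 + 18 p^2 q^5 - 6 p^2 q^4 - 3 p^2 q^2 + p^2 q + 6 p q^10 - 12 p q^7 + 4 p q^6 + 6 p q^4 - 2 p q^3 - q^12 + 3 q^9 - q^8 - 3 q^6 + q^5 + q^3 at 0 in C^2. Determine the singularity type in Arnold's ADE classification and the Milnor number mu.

Type D4, Milnor number mu = 4.

The Hessian of f at 0 has rank 0. Corank 2; j^3 = q*(p^2 + q^2) splits into three distinct lines over C (the quadratic factor has nonzero discriminant), so D_4.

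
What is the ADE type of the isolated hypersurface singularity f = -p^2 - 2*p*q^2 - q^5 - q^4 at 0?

A_{4}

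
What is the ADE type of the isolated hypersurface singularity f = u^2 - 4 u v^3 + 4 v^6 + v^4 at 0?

A_3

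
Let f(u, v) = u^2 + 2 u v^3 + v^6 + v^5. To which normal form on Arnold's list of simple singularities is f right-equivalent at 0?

The Hessian of f at 0 has rank 1. Corank 1: A-series; mu = 4 gives A_4.

A4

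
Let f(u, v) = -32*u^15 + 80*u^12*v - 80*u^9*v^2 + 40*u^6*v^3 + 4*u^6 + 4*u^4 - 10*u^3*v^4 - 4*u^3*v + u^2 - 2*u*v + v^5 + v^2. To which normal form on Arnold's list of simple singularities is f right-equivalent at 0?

A4

The Hessian of f at 0 has rank 1. Corank 1: A-series; mu = 4 gives A_4.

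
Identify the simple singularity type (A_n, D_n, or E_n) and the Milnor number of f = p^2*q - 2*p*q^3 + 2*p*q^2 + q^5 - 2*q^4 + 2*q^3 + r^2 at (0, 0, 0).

Type D_4, Milnor number mu = 4.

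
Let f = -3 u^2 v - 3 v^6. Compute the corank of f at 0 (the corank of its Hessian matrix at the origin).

Hessian at 0 has rank 0.

2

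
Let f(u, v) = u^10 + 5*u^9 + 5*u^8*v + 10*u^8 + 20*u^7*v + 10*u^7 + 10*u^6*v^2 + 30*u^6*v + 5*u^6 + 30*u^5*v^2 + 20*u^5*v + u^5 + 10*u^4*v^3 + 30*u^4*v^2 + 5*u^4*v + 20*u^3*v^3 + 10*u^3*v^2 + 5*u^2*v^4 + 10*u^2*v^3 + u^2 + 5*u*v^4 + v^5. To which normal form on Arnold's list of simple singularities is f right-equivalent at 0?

A_{4}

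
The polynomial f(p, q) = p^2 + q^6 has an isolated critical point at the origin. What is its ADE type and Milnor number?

Type A_5, Milnor number mu = 5.

The Hessian of f at 0 has rank 1. Corank 1: A-series; mu = 5 gives A_5.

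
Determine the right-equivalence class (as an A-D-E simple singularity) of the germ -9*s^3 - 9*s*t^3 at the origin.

The Hessian of f at 0 has rank 0. Corank 2; j^3 = -9*s^3 is a perfect cube, so E-series; the 4-jet and mu = 7 give E_7.

E_{7}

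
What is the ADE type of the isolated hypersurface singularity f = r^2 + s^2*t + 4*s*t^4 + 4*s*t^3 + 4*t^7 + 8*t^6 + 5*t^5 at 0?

D6

The Hessian of f at 0 is [[0, 0, 0], [0, 0, 0], [0, 0, 2]] with rank 1, so corank 2. A Groebner basis of the Jacobian ideal J(f) in C{s,t,r} is {s^3, s^2*t, -2*s^2 + s*t^2, -s^2 + s*t/2 + t^3, r}; counting standard monomials gives mu = 6. Corank 2; j^3 = s^2*t has shape L^2 M (L != M), so D-series; mu = 6 gives D_6.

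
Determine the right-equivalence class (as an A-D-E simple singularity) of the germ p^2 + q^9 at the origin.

A8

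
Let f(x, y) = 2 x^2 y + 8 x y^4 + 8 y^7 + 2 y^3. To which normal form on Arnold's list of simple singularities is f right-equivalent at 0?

D4

The Hessian of f at 0 is [[0, 0], [0, 0]] with rank 0, so corank 2. A Groebner basis of the Jacobian ideal J(f) in C{x,y} is {y^3, x^2 + 3*y^2, x*y}; counting standard monomials gives mu = 4. Corank 2; j^3 = 2*y*(x^2 + y^2) splits into three distinct lines over C (the quadratic factor has nonzero discriminant), so D_4.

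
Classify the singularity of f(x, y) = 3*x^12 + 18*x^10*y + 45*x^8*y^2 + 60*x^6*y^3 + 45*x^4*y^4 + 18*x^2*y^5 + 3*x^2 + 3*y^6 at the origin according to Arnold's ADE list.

A_5

The Hessian of f at 0 has rank 1. Corank 1: A-series; mu = 5 gives A_5.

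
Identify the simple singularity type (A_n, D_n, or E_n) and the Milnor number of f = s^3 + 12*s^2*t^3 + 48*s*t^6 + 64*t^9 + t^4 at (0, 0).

The Hessian of f at 0 is [[0, 0], [0, 0]] with rank 0, so corank 2. A Groebner basis of the Jacobian ideal J(f) in C{s,t} is {t^3, s^2}; counting standard monomials gives mu = 6. Corank 2; j^3 = s^3 is a perfect cube, so E-series; the 4-jet and mu = 6 give E_6.

Type E_6, Milnor number mu = 6.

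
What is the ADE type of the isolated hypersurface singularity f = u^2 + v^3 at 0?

A2

The Hessian of f at 0 is [[2, 0], [0, 0]] with rank 1, so corank 1. A Groebner basis of the Jacobian ideal J(f) in C{u,v} is {v^2, u}; counting standard monomials gives mu = 2. Corank 1: A-series; mu = 2 gives A_2.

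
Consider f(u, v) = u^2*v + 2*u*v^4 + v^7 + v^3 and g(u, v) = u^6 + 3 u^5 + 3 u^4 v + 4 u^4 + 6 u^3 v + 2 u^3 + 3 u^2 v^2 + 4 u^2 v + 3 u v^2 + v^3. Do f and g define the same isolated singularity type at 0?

Yes.

The Hessian of f at 0 is [[0, 0], [0, 0]] with rank 0, so corank 2. A Groebner basis of the Jacobian ideal J(f) in C{u,v} is {v^3, u^2 + 3*v^2, u*v}; counting standard monomials gives mu = 4. Corank 2; j^3 = v*(u^2 + v^2) splits into three distinct lines over C (the quadratic factor has nonzero discriminant), so D_4. The Hessian of g at 0 is [[0, 0], [0, 0]] with rank 0, so corank 2. A Groebner basis of the Jacobian ideal J(g) in C{u,v} is {v^3, u^2 - 3*v^2/2, u*v + 3*v^2/2}; counting standard monomials gives mu = 4. Corank 2; j^3 = (u + v)*(2*u^2 + 2*u*v + v^2) splits into three distinct lines over C (the quadratic factor has nonzero discriminant), so D_4. Both have type D_4, hence right-equivalent.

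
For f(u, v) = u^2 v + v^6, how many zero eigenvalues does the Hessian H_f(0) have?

2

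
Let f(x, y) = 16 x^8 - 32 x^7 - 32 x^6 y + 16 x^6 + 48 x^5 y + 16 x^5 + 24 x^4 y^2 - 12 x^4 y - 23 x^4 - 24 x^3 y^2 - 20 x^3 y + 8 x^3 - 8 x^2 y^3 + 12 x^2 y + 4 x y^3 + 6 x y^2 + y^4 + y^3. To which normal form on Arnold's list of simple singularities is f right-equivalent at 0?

The Hessian of f at 0 is [[0, 0], [0, 0]] with rank 0, so corank 2. A Groebner basis of the Jacobian ideal J(f) in C{x,y} is {x^3 - 3*x^2 - 3*x*y - 3*y^2/4, x^2*y + 5*x^2 + 5*x*y + 5*y^2/4, -8*x^2 + x*y^2 - 8*x*y - 2*y^2, 12*x^2 + 12*x*y + y^3 + 3*y^2}; counting standard monomials gives mu = 6. Corank 2; j^3 = (2*x + y)^3 is a perfect cube, so E-series; the 4-jet and mu = 6 give E_6.

E_{6}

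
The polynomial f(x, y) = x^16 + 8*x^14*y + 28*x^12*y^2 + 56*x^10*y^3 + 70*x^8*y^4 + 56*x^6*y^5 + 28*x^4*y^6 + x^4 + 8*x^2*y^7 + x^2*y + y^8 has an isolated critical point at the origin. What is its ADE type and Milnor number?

Type D_{9}, Milnor number mu = 9.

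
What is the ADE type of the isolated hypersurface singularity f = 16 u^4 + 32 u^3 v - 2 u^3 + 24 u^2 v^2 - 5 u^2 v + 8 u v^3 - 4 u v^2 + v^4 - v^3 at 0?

D5

The Hessian of f at 0 is [[0, 0], [0, 0]] with rank 0, so corank 2. A Groebner basis of the Jacobian ideal J(f) in C{u,v} is {u*v^2 - u*v/8 - v^2/8, u*v/8 + v^3 + v^2/8, u^2 + 3*u*v/2 + v^2/2}; counting standard monomials gives mu = 5. Corank 2; j^3 = -(u + v)^2*(2*u + v) has shape L^2 M (L != M), so D-series; mu = 5 gives D_5.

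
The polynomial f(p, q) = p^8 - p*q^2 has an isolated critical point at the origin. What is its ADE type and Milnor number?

The Hessian of f at 0 has rank 0. Corank 2; j^3 = -p*q^2 has shape L^2 M (L != M), so D-series; mu = 9 gives D_9.

Type D_{9}, Milnor number mu = 9.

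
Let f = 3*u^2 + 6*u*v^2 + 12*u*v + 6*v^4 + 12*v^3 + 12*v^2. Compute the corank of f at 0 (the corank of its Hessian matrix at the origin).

1

Hessian at 0 has rank 1.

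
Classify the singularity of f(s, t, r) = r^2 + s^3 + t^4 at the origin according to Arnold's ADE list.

E_{6}

The Hessian of f at 0 has rank 1. Corank 2; j^3 = s^3 is a perfect cube, so E-series; the 4-jet and mu = 6 give E_6.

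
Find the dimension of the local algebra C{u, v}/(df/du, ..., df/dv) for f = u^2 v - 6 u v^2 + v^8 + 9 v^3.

9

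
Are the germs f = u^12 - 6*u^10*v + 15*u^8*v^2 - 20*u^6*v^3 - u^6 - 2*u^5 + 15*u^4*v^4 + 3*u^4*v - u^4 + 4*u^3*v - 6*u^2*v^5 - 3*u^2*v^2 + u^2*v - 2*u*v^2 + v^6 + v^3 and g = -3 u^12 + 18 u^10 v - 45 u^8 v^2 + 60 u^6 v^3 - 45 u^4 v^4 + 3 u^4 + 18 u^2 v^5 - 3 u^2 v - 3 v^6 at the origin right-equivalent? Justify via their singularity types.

The Hessian of f at 0 has rank 0. Corank 2; j^3 = v*(u - v)^2 has shape L^2 M (L != M), so D-series; mu = 7 gives D_7. The Hessian of g at 0 has rank 0. Corank 2; j^3 = -3*u^2*v has shape L^2 M (L != M), so D-series; mu = 7 gives D_7. Both have type D_7, hence right-equivalent.

Yes.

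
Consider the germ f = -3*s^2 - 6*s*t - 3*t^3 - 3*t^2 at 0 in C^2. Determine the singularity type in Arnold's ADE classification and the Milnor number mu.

The Hessian of f at 0 has rank 1. Corank 1: A-series; mu = 2 gives A_2.

Type A_2, Milnor number mu = 2.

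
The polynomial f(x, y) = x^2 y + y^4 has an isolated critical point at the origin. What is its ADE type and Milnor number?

Type D5, Milnor number mu = 5.

The Hessian of f at 0 is [[0, 0], [0, 0]] with rank 0, so corank 2. A Groebner basis of the Jacobian ideal J(f) in C{x,y} is {x^3, x^2/4 + y^3, x*y}; counting standard monomials gives mu = 5. Corank 2; j^3 = x^2*y has shape L^2 M (L != M), so D-series; mu = 5 gives D_5.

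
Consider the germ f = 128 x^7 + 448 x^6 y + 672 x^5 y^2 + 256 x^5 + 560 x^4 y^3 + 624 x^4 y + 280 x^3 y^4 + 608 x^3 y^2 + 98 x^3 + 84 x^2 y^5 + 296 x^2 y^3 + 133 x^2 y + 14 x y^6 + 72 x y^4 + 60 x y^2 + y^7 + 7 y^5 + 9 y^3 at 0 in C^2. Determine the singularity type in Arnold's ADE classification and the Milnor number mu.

The Hessian of f at 0 has rank 0. Corank 2; j^3 = (2*x + y)*(7*x + 3*y)^2 has shape L^2 M (L != M), so D-series; mu = 6 gives D_6.

Type D_6, Milnor number mu = 6.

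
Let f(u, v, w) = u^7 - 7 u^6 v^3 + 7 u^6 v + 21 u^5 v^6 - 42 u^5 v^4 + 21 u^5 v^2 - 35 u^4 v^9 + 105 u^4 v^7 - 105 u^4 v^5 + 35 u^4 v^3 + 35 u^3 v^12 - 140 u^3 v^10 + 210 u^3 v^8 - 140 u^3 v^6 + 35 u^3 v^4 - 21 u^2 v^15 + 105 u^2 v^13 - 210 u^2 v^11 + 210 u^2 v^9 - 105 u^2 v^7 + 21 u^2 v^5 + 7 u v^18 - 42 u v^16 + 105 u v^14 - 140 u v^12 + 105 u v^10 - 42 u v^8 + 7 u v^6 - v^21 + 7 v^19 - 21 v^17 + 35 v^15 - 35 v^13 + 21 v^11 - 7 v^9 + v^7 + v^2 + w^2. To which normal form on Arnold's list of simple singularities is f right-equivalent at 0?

A_6

The Hessian of f at 0 has rank 2. Corank 1: A-series; mu = 6 gives A_6.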